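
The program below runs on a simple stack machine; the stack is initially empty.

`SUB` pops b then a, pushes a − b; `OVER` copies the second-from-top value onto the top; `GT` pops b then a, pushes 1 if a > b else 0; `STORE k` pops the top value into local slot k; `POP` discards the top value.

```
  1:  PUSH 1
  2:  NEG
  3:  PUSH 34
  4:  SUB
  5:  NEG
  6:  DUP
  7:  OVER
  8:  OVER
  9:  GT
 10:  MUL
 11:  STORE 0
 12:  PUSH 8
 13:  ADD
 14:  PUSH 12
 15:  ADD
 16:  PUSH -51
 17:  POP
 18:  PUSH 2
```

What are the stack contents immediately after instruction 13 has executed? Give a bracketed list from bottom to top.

PUSH 1  -> [1]
NEG     -> [-1]
PUSH 34 -> [-1, 34]
SUB     -> [-35]
NEG     -> [35]
DUP     -> [35, 35]
OVER    -> [35, 35, 35]
OVER    -> [35, 35, 35, 35]
GT      -> [35, 35, 0]
MUL     -> [35, 0]
STORE 0 -> [35]
PUSH 8  -> [35, 8]
ADD     -> [43]

[43]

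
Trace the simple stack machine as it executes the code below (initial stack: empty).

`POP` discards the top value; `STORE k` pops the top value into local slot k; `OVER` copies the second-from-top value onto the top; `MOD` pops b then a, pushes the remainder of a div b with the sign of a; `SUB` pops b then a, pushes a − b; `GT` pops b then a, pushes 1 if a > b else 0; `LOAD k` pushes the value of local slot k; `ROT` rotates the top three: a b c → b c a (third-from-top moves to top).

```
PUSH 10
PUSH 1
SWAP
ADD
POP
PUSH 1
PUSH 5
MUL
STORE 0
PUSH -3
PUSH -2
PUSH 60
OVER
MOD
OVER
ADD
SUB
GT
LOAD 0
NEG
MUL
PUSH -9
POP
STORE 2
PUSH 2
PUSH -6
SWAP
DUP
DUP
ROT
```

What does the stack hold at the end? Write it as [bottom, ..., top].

[-6, 2, 2, 2]

PUSH 10 : 10
PUSH 1  : 10 1
SWAP    : 1 10
ADD     : 11
POP     : (empty)
PUSH 1  : 1
PUSH 5  : 1 5
MUL     : 5
STORE 0 : (empty)
PUSH -3 : -3
PUSH -2 : -3 -2
PUSH 60 : -3 -2 60
OVER    : -3 -2 60 -2
MOD     : -3 -2 0
OVER    : -3 -2 0 -2
ADD     : -3 -2 -2
SUB     : -3 0
GT      : 0
LOAD 0  : 0 5
NEG     : 0 -5
MUL     : 0
PUSH -9 : 0 -9
POP     : 0
STORE 2 : (empty)
PUSH 2  : 2
PUSH -6 : 2 -6
SWAP    : -6 2
DUP     : -6 2 2
DUP     : -6 2 2 2
ROT     : -6 2 2 2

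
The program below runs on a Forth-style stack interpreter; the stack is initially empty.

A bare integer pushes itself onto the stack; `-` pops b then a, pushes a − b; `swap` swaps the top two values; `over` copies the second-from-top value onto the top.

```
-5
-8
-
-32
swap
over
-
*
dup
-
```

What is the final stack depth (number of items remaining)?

-5   : -5
-8   : -5 -8
-    : 3
-32  : 3 -32
swap : -32 3
over : -32 3 -32
-    : -32 35
*    : -1120
dup  : -1120 -1120
-    : 0

1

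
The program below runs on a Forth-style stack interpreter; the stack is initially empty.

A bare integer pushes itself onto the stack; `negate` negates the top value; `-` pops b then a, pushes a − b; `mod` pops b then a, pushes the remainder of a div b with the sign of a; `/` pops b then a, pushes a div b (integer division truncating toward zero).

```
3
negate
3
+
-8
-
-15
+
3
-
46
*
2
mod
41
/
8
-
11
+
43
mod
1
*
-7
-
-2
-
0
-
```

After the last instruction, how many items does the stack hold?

3       [3]
negate  [-3]
3       [-3, 3]
+       [0]
-8      [0, -8]
-       [8]
-15     [8, -15]
+       [-7]
3       [-7, 3]
-       [-10]
46      [-10, 46]
*       [-460]
2       [-460, 2]
mod     [0]
41      [0, 41]
/       [0]
8       [0, 8]
-       [-8]
11      [-8, 11]
+       [3]
43      [3, 43]
mod     [3]
1       [3, 1]
*       [3]
-7      [3, -7]
-       [10]
-2      [10, -2]
-       [12]
0       [12, 0]
-       [12]

1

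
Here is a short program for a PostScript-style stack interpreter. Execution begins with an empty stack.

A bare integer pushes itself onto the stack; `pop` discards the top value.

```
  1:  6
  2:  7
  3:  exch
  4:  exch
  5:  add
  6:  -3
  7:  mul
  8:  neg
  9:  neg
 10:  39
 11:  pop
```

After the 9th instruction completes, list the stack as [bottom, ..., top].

[-39]

6     [6]
7     [6, 7]
exch  [7, 6]
exch  [6, 7]
add   [13]
-3    [13, -3]
mul   [-39]
neg   [39]
neg   [-39]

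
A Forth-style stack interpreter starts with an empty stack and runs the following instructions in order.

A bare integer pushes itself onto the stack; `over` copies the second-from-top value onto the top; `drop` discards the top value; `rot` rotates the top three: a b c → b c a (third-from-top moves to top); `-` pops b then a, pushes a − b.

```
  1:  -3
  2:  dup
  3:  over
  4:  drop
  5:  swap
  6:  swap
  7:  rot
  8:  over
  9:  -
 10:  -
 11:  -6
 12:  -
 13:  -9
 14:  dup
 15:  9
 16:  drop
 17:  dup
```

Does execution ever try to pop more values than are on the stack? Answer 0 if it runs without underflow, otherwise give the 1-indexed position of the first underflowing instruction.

-3   -> -3
dup  -> -3 -3
over -> -3 -3 -3
drop -> -3 -3
swap -> -3 -3
swap -> -3 -3
rot  — needs 3 operands, stack has 2 → underflow

7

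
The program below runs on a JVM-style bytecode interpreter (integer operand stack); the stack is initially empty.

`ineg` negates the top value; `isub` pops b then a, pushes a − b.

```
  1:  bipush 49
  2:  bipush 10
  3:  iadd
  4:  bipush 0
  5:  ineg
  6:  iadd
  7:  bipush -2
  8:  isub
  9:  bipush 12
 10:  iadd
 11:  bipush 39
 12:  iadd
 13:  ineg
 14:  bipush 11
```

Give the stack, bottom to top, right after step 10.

[73]

bipush 49 → 49
bipush 10 → 49 10
iadd      → 59
bipush 0  → 59 0
ineg      → 59 0
iadd      → 59
bipush -2 → 59 -2
isub      → 61
bipush 12 → 61 12
iadd      → 73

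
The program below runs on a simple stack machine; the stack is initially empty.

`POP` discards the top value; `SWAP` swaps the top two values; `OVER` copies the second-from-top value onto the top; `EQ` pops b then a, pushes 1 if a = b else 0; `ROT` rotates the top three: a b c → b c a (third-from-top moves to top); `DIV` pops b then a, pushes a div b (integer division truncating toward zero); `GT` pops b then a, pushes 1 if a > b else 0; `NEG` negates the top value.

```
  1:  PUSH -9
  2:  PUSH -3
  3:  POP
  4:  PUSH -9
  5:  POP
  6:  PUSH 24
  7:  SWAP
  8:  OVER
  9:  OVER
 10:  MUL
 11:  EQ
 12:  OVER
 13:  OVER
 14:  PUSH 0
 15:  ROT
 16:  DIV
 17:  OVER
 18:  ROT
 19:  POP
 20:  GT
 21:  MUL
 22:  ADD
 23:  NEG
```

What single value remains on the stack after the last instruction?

-24

PUSH -9 : -9
PUSH -3 : -9 -3
POP     : -9
PUSH -9 : -9 -9
POP     : -9
PUSH 24 : -9 24
SWAP    : 24 -9
OVER    : 24 -9 24
OVER    : 24 -9 24 -9
MUL     : 24 -9 -216
EQ      : 24 0
OVER    : 24 0 24
OVER    : 24 0 24 0
PUSH 0  : 24 0 24 0 0
ROT     : 24 0 0 0 24
DIV     : 24 0 0 0
OVER    : 24 0 0 0 0
ROT     : 24 0 0 0 0
POP     : 24 0 0 0
GT      : 24 0 0
MUL     : 24 0
ADD     : 24
NEG     : -24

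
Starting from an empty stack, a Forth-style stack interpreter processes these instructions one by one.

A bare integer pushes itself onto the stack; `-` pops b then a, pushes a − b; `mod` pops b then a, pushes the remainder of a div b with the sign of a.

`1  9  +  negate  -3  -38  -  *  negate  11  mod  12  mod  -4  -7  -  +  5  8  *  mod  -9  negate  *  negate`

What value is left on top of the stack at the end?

-108

1      : [1]
9      : [1, 9]
+      : [10]
negate : [-10]
-3     : [-10, -3]
-38    : [-10, -3, -38]
-      : [-10, 35]
*      : [-350]
negate : [350]
11     : [350, 11]
mod    : [9]
12     : [9, 12]
mod    : [9]
-4     : [9, -4]
-7     : [9, -4, -7]
-      : [9, 3]
+      : [12]
5      : [12, 5]
8      : [12, 5, 8]
*      : [12, 40]
mod    : [12]
-9     : [12, -9]
negate : [12, 9]
*      : [108]
negate : [-108]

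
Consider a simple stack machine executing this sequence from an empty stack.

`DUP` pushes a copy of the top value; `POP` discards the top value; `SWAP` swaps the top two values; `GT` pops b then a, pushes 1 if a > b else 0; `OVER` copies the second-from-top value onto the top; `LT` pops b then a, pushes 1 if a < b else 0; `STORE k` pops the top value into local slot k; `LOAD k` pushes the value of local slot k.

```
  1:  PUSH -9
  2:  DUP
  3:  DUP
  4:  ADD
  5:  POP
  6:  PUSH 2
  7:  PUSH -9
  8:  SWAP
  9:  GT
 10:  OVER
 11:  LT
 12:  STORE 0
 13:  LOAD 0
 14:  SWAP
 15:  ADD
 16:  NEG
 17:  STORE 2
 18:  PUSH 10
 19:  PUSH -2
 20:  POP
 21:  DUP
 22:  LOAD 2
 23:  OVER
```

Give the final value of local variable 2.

9

PUSH -9 : [-9]
DUP     : [-9, -9]
DUP     : [-9, -9, -9]
ADD     : [-9, -18]
POP     : [-9]
PUSH 2  : [-9, 2]
PUSH -9 : [-9, 2, -9]
SWAP    : [-9, -9, 2]
GT      : [-9, 0]
OVER    : [-9, 0, -9]
LT      : [-9, 0]
STORE 0 : [-9]
LOAD 0  : [-9, 0]
SWAP    : [0, -9]
ADD     : [-9]
NEG     : [9]
STORE 2 : []
PUSH 10 : [10]
PUSH -2 : [10, -2]
POP     : [10]
DUP     : [10, 10]
LOAD 2  : [10, 10, 9]
OVER    : [10, 10, 9, 10]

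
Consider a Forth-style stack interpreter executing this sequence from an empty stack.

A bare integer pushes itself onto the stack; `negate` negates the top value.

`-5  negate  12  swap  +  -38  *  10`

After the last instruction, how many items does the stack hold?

2

-5     -> -5
negate -> 5
12     -> 5 12
swap   -> 12 5
+      -> 17
-38    -> 17 -38
*      -> -646
10     -> -646 10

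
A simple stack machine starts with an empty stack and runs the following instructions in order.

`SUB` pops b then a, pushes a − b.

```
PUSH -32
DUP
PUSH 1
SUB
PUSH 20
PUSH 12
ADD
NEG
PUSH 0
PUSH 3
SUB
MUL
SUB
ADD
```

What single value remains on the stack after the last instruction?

PUSH -32 : -32
DUP      : -32 -32
PUSH 1   : -32 -32 1
SUB      : -32 -33
PUSH 20  : -32 -33 20
PUSH 12  : -32 -33 20 12
ADD      : -32 -33 32
NEG      : -32 -33 -32
PUSH 0   : -32 -33 -32 0
PUSH 3   : -32 -33 -32 0 3
SUB      : -32 -33 -32 -3
MUL      : -32 -33 96
SUB      : -32 -129
ADD      : -161

-161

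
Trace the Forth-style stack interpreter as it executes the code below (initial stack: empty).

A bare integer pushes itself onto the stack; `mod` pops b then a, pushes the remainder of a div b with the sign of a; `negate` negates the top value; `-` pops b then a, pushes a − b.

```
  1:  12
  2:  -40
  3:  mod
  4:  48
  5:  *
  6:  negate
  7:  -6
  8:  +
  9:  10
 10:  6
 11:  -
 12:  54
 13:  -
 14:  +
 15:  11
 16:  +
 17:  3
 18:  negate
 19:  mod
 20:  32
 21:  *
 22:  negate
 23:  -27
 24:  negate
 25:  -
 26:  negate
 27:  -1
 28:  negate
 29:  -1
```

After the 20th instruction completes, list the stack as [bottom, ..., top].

12     : 12
-40    : 12 -40
mod    : 12
48     : 12 48
*      : 576
negate : -576
-6     : -576 -6
+      : -582
10     : -582 10
6      : -582 10 6
-      : -582 4
54     : -582 4 54
-      : -582 -50
+      : -632
11     : -632 11
+      : -621
3      : -621 3
negate : -621 -3
mod    : 0
32     : 0 32

[0, 32]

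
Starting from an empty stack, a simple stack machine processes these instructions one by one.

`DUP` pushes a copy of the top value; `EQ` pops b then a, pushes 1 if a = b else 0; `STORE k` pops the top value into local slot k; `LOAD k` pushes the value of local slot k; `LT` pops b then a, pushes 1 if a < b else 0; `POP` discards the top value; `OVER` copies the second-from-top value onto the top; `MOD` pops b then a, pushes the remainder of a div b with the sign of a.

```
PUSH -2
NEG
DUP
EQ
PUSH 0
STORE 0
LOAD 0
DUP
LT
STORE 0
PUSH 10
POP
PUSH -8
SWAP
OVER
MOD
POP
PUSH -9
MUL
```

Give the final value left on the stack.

72

PUSH -2 -> [-2]
NEG     -> [2]
DUP     -> [2, 2]
EQ      -> [1]
PUSH 0  -> [1, 0]
STORE 0 -> [1]
LOAD 0  -> [1, 0]
DUP     -> [1, 0, 0]
LT      -> [1, 0]
STORE 0 -> [1]
PUSH 10 -> [1, 10]
POP     -> [1]
PUSH -8 -> [1, -8]
SWAP    -> [-8, 1]
OVER    -> [-8, 1, -8]
MOD     -> [-8, 1]
POP     -> [-8]
PUSH -9 -> [-8, -9]
MUL     -> [72]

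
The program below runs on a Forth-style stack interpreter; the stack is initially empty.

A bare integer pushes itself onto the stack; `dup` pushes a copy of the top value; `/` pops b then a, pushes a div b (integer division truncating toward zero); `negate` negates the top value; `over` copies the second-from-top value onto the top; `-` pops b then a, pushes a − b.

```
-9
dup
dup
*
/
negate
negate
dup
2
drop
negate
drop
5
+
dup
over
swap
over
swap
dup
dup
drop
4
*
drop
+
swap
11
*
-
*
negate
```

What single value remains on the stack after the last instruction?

-9     -> [-9]
dup    -> [-9, -9]
dup    -> [-9, -9, -9]
*      -> [-9, 81]
/      -> [0]
negate -> [0]
negate -> [0]
dup    -> [0, 0]
2      -> [0, 0, 2]
drop   -> [0, 0]
negate -> [0, 0]
drop   -> [0]
5      -> [0, 5]
+      -> [5]
dup    -> [5, 5]
over   -> [5, 5, 5]
swap   -> [5, 5, 5]
over   -> [5, 5, 5, 5]
swap   -> [5, 5, 5, 5]
dup    -> [5, 5, 5, 5, 5]
dup    -> [5, 5, 5, 5, 5, 5]
drop   -> [5, 5, 5, 5, 5]
4      -> [5, 5, 5, 5, 5, 4]
*      -> [5, 5, 5, 5, 20]
drop   -> [5, 5, 5, 5]
+      -> [5, 5, 10]
swap   -> [5, 10, 5]
11     -> [5, 10, 5, 11]
*      -> [5, 10, 55]
-      -> [5, -45]
*      -> [-225]
negate -> [225]

225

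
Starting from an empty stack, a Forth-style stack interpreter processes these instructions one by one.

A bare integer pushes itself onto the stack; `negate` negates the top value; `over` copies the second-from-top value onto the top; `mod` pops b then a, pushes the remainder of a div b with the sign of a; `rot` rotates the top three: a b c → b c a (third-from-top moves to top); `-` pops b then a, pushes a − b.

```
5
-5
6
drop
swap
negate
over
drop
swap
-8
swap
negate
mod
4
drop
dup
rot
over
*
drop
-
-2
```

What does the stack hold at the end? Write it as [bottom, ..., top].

5       5
-5      5 -5
6       5 -5 6
drop    5 -5
swap    -5 5
negate  -5 -5
over    -5 -5 -5
drop    -5 -5
swap    -5 -5
-8      -5 -5 -8
swap    -5 -8 -5
negate  -5 -8 5
mod     -5 -3
4       -5 -3 4
drop    -5 -3
dup     -5 -3 -3
rot     -3 -3 -5
over    -3 -3 -5 -3
*       -3 -3 15
drop    -3 -3
-       0
-2      0 -2

[0, -2]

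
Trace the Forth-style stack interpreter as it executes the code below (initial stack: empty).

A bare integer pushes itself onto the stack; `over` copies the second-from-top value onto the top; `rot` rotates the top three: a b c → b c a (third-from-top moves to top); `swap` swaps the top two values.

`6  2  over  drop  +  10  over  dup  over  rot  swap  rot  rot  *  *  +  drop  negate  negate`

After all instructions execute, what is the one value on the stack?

6      -> 6
2      -> 6 2
over   -> 6 2 6
drop   -> 6 2
+      -> 8
10     -> 8 10
over   -> 8 10 8
dup    -> 8 10 8 8
over   -> 8 10 8 8 8
rot    -> 8 10 8 8 8
swap   -> 8 10 8 8 8
rot    -> 8 10 8 8 8
rot    -> 8 10 8 8 8
*      -> 8 10 8 64
*      -> 8 10 512
+      -> 8 522
drop   -> 8
negate -> -8
negate -> 8

8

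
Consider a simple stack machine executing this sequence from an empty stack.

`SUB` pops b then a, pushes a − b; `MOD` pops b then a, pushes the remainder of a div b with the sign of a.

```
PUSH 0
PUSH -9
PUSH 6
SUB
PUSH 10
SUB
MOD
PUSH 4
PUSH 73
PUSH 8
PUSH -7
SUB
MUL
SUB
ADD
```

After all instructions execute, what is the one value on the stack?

PUSH 0  -> 0
PUSH -9 -> 0 -9
PUSH 6  -> 0 -9 6
SUB     -> 0 -15
PUSH 10 -> 0 -15 10
SUB     -> 0 -25
MOD     -> 0
PUSH 4  -> 0 4
PUSH 73 -> 0 4 73
PUSH 8  -> 0 4 73 8
PUSH -7 -> 0 4 73 8 -7
SUB     -> 0 4 73 15
MUL     -> 0 4 1095
SUB     -> 0 -1091
ADD     -> -1091

-1091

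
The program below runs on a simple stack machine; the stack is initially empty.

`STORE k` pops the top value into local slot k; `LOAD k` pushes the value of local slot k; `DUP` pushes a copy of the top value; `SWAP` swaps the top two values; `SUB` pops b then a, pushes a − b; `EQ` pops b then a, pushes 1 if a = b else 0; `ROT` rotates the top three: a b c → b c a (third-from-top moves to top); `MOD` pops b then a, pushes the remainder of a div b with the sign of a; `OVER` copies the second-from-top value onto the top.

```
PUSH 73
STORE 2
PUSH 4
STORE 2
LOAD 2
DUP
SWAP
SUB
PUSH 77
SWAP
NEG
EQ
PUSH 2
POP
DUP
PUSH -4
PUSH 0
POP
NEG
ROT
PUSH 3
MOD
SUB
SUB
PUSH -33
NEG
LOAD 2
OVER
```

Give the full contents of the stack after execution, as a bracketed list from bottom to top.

[-4, 33, 4, 33]

PUSH 73   73
STORE 2   (empty)
PUSH 4    4
STORE 2   (empty)
LOAD 2    4
DUP       4 4
SWAP      4 4
SUB       0
PUSH 77   0 77
SWAP      77 0
NEG       77 0
EQ        0
PUSH 2    0 2
POP       0
DUP       0 0
PUSH -4   0 0 -4
PUSH 0    0 0 -4 0
POP       0 0 -4
NEG       0 0 4
ROT       0 4 0
PUSH 3    0 4 0 3
MOD       0 4 0
SUB       0 4
SUB       -4
PUSH -33  -4 -33
NEG       -4 33
LOAD 2    -4 33 4
OVER      -4 33 4 33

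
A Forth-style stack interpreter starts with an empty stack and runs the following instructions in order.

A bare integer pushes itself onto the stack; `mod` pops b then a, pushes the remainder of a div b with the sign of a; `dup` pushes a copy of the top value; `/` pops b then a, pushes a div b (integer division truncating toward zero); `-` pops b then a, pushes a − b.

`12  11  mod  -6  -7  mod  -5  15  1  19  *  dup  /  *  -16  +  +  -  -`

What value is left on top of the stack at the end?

12  -> [12]
11  -> [12, 11]
mod -> [1]
-6  -> [1, -6]
-7  -> [1, -6, -7]
mod -> [1, -6]
-5  -> [1, -6, -5]
15  -> [1, -6, -5, 15]
1   -> [1, -6, -5, 15, 1]
19  -> [1, -6, -5, 15, 1, 19]
*   -> [1, -6, -5, 15, 19]
dup -> [1, -6, -5, 15, 19, 19]
/   -> [1, -6, -5, 15, 1]
*   -> [1, -6, -5, 15]
-16 -> [1, -6, -5, 15, -16]
+   -> [1, -6, -5, -1]
+   -> [1, -6, -6]
-   -> [1, 0]
-   -> [1]

1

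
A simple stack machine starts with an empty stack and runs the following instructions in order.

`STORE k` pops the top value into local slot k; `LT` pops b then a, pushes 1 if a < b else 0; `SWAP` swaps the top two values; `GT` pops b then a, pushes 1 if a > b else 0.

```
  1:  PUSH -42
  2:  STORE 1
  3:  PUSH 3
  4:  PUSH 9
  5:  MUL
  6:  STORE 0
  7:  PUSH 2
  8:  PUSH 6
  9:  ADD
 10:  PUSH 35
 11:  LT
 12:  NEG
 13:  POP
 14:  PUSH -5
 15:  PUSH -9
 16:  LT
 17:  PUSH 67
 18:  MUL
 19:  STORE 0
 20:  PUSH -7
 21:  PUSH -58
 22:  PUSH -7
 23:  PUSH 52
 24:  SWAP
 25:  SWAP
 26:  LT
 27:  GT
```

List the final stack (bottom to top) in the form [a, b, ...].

[-7, 0]

PUSH -42  -42
STORE 1   (empty)
PUSH 3    3
PUSH 9    3 9
MUL       27
STORE 0   (empty)
PUSH 2    2
PUSH 6    2 6
ADD       8
PUSH 35   8 35
LT        1
NEG       -1
POP       (empty)
PUSH -5   -5
PUSH -9   -5 -9
LT        0
PUSH 67   0 67
MUL       0
STORE 0   (empty)
PUSH -7   -7
PUSH -58  -7 -58
PUSH -7   -7 -58 -7
PUSH 52   -7 -58 -7 52
SWAP      -7 -58 52 -7
SWAP      -7 -58 -7 52
LT        -7 -58 1
GT        -7 0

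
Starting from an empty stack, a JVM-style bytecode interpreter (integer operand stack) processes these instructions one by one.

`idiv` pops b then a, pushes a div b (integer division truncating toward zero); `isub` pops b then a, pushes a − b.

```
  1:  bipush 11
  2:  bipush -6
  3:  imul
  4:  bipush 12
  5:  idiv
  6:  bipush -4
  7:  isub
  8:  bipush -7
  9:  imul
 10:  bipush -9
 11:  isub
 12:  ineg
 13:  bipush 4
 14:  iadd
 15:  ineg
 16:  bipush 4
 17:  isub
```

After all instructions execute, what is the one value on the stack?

8

bipush 11  11
bipush -6  11 -6
imul       -66
bipush 12  -66 12
idiv       -5
bipush -4  -5 -4
isub       -1
bipush -7  -1 -7
imul       7
bipush -9  7 -9
isub       16
ineg       -16
bipush 4   -16 4
iadd       -12
ineg       12
bipush 4   12 4
isub       8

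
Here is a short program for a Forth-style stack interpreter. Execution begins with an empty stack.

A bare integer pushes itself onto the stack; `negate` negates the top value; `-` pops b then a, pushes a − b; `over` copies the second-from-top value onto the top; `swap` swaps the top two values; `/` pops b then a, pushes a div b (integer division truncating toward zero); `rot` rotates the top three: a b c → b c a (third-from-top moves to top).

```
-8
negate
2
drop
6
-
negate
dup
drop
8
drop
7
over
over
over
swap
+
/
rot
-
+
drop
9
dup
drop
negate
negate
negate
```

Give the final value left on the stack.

-9

-8     : -8
negate : 8
2      : 8 2
drop   : 8
6      : 8 6
-      : 2
negate : -2
dup    : -2 -2
drop   : -2
8      : -2 8
drop   : -2
7      : -2 7
over   : -2 7 -2
over   : -2 7 -2 7
over   : -2 7 -2 7 -2
swap   : -2 7 -2 -2 7
+      : -2 7 -2 5
/      : -2 7 0
rot    : 7 0 -2
-      : 7 2
+      : 9
drop   : (empty)
9      : 9
dup    : 9 9
drop   : 9
negate : -9
negate : 9
negate : -9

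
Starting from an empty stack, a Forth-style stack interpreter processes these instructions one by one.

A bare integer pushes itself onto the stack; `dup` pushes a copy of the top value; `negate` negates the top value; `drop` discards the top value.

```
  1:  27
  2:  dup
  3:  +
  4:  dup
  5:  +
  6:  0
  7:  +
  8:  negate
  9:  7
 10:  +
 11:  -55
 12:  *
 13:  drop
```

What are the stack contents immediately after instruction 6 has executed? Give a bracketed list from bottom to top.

27   [27]
dup  [27, 27]
+    [54]
dup  [54, 54]
+    [108]
0    [108, 0]

[108, 0]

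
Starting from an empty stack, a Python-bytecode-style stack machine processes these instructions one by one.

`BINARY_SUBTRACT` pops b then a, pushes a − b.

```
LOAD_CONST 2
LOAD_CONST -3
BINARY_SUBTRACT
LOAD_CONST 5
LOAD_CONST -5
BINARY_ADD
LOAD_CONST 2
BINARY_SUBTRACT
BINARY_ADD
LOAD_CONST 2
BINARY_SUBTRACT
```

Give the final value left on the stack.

1

LOAD_CONST 2    -> 2
LOAD_CONST -3   -> 2 -3
BINARY_SUBTRACT -> 5
LOAD_CONST 5    -> 5 5
LOAD_CONST -5   -> 5 5 -5
BINARY_ADD      -> 5 0
LOAD_CONST 2    -> 5 0 2
BINARY_SUBTRACT -> 5 -2
BINARY_ADD      -> 3
LOAD_CONST 2    -> 3 2
BINARY_SUBTRACT -> 1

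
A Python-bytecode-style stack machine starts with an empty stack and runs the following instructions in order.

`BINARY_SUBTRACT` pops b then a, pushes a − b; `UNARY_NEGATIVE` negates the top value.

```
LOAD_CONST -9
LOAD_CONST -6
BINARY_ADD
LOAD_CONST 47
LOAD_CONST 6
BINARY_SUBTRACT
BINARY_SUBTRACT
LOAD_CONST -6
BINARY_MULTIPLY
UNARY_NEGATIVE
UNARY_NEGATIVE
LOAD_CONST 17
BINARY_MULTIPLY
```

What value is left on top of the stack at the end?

5712

LOAD_CONST -9   : [-9]
LOAD_CONST -6   : [-9, -6]
BINARY_ADD      : [-15]
LOAD_CONST 47   : [-15, 47]
LOAD_CONST 6    : [-15, 47, 6]
BINARY_SUBTRACT : [-15, 41]
BINARY_SUBTRACT : [-56]
LOAD_CONST -6   : [-56, -6]
BINARY_MULTIPLY : [336]
UNARY_NEGATIVE  : [-336]
UNARY_NEGATIVE  : [336]
LOAD_CONST 17   : [336, 17]
BINARY_MULTIPLY : [5712]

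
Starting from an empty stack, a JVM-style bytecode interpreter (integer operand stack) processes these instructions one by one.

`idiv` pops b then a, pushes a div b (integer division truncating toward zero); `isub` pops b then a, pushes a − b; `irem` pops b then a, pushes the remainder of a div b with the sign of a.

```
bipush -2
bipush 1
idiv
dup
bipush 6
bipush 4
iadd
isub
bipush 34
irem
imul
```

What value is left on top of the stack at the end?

24

bipush -2 -> [-2]
bipush 1  -> [-2, 1]
idiv      -> [-2]
dup       -> [-2, -2]
bipush 6  -> [-2, -2, 6]
bipush 4  -> [-2, -2, 6, 4]
iadd      -> [-2, -2, 10]
isub      -> [-2, -12]
bipush 34 -> [-2, -12, 34]
irem      -> [-2, -12]
imul      -> [24]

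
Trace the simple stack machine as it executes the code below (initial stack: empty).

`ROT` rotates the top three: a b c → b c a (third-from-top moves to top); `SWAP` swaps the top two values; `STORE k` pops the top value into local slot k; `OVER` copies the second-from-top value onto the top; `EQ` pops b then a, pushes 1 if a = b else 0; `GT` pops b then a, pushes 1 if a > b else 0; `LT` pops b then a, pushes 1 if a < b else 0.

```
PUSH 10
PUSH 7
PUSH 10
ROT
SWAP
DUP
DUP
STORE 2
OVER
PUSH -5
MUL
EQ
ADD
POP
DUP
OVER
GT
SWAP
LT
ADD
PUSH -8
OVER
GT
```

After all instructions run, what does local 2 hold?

PUSH 10 -> [10]
PUSH 7  -> [10, 7]
PUSH 10 -> [10, 7, 10]
ROT     -> [7, 10, 10]
SWAP    -> [7, 10, 10]
DUP     -> [7, 10, 10, 10]
DUP     -> [7, 10, 10, 10, 10]
STORE 2 -> [7, 10, 10, 10]
OVER    -> [7, 10, 10, 10, 10]
PUSH -5 -> [7, 10, 10, 10, 10, -5]
MUL     -> [7, 10, 10, 10, -50]
EQ      -> [7, 10, 10, 0]
ADD     -> [7, 10, 10]
POP     -> [7, 10]
DUP     -> [7, 10, 10]
OVER    -> [7, 10, 10, 10]
GT      -> [7, 10, 0]
SWAP    -> [7, 0, 10]
LT      -> [7, 1]
ADD     -> [8]
PUSH -8 -> [8, -8]
OVER    -> [8, -8, 8]
GT      -> [8, 0]

10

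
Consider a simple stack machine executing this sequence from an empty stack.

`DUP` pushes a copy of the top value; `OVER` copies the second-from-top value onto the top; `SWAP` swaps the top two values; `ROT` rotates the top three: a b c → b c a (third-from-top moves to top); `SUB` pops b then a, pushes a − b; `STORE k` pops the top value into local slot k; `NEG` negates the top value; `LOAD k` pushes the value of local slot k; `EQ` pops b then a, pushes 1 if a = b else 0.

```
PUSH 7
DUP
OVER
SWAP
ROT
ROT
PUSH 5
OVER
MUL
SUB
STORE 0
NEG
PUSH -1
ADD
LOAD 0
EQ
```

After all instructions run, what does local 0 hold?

-28

PUSH 7  -> [7]
DUP     -> [7, 7]
OVER    -> [7, 7, 7]
SWAP    -> [7, 7, 7]
ROT     -> [7, 7, 7]
ROT     -> [7, 7, 7]
PUSH 5  -> [7, 7, 7, 5]
OVER    -> [7, 7, 7, 5, 7]
MUL     -> [7, 7, 7, 35]
SUB     -> [7, 7, -28]
STORE 0 -> [7, 7]
NEG     -> [7, -7]
PUSH -1 -> [7, -7, -1]
ADD     -> [7, -8]
LOAD 0  -> [7, -8, -28]
EQ      -> [7, 0]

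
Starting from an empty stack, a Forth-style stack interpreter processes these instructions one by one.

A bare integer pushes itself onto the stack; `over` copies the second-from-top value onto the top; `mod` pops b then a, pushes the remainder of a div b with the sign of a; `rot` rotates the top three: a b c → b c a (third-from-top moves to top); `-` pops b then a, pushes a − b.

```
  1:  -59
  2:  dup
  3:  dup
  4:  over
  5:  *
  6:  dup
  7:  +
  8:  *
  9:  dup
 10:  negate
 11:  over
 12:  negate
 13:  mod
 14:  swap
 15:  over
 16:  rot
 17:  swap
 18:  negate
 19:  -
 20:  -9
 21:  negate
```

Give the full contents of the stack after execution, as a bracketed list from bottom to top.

-59    -> [-59]
dup    -> [-59, -59]
dup    -> [-59, -59, -59]
over   -> [-59, -59, -59, -59]
*      -> [-59, -59, 3481]
dup    -> [-59, -59, 3481, 3481]
+      -> [-59, -59, 6962]
*      -> [-59, -410758]
dup    -> [-59, -410758, -410758]
negate -> [-59, -410758, 410758]
over   -> [-59, -410758, 410758, -410758]
negate -> [-59, -410758, 410758, 410758]
mod    -> [-59, -410758, 0]
swap   -> [-59, 0, -410758]
over   -> [-59, 0, -410758, 0]
rot    -> [-59, -410758, 0, 0]
swap   -> [-59, -410758, 0, 0]
negate -> [-59, -410758, 0, 0]
-      -> [-59, -410758, 0]
-9     -> [-59, -410758, 0, -9]
negate -> [-59, -410758, 0, 9]

[-59, -410758, 0, 9]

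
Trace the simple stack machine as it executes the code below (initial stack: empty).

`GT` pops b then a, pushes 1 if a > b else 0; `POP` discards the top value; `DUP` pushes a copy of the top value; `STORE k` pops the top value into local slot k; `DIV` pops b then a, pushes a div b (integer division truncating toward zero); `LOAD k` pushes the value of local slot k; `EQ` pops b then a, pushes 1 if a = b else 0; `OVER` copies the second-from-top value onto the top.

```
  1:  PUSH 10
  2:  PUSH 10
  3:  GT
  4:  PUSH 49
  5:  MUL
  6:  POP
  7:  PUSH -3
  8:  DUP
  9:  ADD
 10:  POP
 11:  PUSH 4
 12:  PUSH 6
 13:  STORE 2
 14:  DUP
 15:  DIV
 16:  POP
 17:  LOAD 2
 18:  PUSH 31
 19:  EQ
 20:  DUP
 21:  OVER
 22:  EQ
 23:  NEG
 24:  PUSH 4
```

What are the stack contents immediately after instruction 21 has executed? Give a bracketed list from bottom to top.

PUSH 10 : 10
PUSH 10 : 10 10
GT      : 0
PUSH 49 : 0 49
MUL     : 0
POP     : (empty)
PUSH -3 : -3
DUP     : -3 -3
ADD     : -6
POP     : (empty)
PUSH 4  : 4
PUSH 6  : 4 6
STORE 2 : 4
DUP     : 4 4
DIV     : 1
POP     : (empty)
LOAD 2  : 6
PUSH 31 : 6 31
EQ      : 0
DUP     : 0 0
OVER    : 0 0 0

[0, 0, 0]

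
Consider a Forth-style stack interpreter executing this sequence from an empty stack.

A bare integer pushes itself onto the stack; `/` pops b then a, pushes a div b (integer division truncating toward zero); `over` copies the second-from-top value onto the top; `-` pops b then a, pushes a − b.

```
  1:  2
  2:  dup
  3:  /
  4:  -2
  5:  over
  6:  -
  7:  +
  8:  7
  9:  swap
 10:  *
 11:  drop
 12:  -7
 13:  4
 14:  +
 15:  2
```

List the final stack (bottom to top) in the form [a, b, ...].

[-3, 2]

2    -> 2
dup  -> 2 2
/    -> 1
-2   -> 1 -2
over -> 1 -2 1
-    -> 1 -3
+    -> -2
7    -> -2 7
swap -> 7 -2
*    -> -14
drop -> (empty)
-7   -> -7
4    -> -7 4
+    -> -3
2    -> -3 2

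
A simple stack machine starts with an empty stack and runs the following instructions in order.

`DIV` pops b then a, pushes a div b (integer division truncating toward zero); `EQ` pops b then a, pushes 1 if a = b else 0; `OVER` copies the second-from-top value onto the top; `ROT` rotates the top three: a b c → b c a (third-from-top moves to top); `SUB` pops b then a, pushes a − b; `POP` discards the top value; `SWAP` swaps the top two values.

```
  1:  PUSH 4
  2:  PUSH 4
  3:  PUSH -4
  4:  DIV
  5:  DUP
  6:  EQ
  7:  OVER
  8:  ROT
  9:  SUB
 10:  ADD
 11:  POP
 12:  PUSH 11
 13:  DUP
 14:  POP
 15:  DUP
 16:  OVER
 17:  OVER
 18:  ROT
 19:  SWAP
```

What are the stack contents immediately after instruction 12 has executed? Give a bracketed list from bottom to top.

[11]

PUSH 4  → 4
PUSH 4  → 4 4
PUSH -4 → 4 4 -4
DIV     → 4 -1
DUP     → 4 -1 -1
EQ      → 4 1
OVER    → 4 1 4
ROT     → 1 4 4
SUB     → 1 0
ADD     → 1
POP     → (empty)
PUSH 11 → 11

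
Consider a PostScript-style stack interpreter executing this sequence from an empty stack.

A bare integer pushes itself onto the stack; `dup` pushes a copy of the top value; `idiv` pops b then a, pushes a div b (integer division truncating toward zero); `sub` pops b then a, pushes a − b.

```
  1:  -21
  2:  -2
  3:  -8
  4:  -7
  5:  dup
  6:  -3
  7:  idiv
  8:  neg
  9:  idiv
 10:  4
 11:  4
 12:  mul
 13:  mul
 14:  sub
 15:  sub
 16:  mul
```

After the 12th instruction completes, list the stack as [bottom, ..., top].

-21  → -21
-2   → -21 -2
-8   → -21 -2 -8
-7   → -21 -2 -8 -7
dup  → -21 -2 -8 -7 -7
-3   → -21 -2 -8 -7 -7 -3
idiv → -21 -2 -8 -7 2
neg  → -21 -2 -8 -7 -2
idiv → -21 -2 -8 3
4    → -21 -2 -8 3 4
4    → -21 -2 -8 3 4 4
mul  → -21 -2 -8 3 16

[-21, -2, -8, 3, 16]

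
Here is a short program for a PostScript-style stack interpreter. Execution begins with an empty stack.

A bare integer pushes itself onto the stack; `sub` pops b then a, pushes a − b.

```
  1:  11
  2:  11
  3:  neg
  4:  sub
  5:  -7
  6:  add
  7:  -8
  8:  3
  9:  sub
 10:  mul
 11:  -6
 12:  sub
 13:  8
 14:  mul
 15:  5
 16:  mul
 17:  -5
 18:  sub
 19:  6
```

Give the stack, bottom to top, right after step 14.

[-1272]

11   [11]
11   [11, 11]
neg  [11, -11]
sub  [22]
-7   [22, -7]
add  [15]
-8   [15, -8]
3    [15, -8, 3]
sub  [15, -11]
mul  [-165]
-6   [-165, -6]
sub  [-159]
8    [-159, 8]
mul  [-1272]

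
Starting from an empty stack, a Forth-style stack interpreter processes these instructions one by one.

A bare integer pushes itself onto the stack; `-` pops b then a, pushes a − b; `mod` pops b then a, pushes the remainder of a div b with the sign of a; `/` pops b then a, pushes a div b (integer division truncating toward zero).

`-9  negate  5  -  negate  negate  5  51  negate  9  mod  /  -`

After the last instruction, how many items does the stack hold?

-9      [-9]
negate  [9]
5       [9, 5]
-       [4]
negate  [-4]
negate  [4]
5       [4, 5]
51      [4, 5, 51]
negate  [4, 5, -51]
9       [4, 5, -51, 9]
mod     [4, 5, -6]
/       [4, 0]
-       [4]

1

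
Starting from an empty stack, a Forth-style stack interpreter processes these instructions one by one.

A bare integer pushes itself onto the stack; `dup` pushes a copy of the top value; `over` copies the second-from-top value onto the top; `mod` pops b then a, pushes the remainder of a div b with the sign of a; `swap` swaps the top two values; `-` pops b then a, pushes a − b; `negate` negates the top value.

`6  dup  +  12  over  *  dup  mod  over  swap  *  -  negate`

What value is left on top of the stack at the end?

-12

6       [6]
dup     [6, 6]
+       [12]
12      [12, 12]
over    [12, 12, 12]
*       [12, 144]
dup     [12, 144, 144]
mod     [12, 0]
over    [12, 0, 12]
swap    [12, 12, 0]
*       [12, 0]
-       [12]
negate  [-12]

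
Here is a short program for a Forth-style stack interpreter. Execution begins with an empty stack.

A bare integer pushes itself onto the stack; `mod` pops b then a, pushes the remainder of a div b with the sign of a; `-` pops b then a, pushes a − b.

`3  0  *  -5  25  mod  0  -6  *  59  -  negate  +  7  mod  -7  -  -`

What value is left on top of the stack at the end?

-12

3      : [3]
0      : [3, 0]
*      : [0]
-5     : [0, -5]
25     : [0, -5, 25]
mod    : [0, -5]
0      : [0, -5, 0]
-6     : [0, -5, 0, -6]
*      : [0, -5, 0]
59     : [0, -5, 0, 59]
-      : [0, -5, -59]
negate : [0, -5, 59]
+      : [0, 54]
7      : [0, 54, 7]
mod    : [0, 5]
-7     : [0, 5, -7]
-      : [0, 12]
-      : [-12]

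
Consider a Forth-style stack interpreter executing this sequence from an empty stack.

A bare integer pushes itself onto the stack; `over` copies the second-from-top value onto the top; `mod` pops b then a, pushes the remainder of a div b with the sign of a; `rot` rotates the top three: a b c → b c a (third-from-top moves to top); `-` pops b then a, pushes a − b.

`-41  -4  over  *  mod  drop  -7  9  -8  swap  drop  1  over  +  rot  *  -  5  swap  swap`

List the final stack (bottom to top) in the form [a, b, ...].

-41   [-41]
-4    [-41, -4]
over  [-41, -4, -41]
*     [-41, 164]
mod   [-41]
drop  []
-7    [-7]
9     [-7, 9]
-8    [-7, 9, -8]
swap  [-7, -8, 9]
drop  [-7, -8]
1     [-7, -8, 1]
over  [-7, -8, 1, -8]
+     [-7, -8, -7]
rot   [-8, -7, -7]
*     [-8, 49]
-     [-57]
5     [-57, 5]
swap  [5, -57]
swap  [-57, 5]

[-57, 5]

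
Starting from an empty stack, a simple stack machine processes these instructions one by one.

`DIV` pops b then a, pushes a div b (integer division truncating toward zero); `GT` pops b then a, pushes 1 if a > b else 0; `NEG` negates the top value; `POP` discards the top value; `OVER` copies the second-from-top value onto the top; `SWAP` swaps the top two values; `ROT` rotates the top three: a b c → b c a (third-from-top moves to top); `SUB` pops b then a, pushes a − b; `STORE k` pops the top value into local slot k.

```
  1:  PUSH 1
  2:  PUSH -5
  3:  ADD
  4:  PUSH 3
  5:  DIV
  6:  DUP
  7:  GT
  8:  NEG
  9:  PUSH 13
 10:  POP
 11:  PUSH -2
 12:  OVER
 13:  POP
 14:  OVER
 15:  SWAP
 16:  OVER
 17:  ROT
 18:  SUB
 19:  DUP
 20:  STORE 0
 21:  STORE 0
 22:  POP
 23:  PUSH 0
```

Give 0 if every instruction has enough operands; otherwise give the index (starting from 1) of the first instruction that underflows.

PUSH 1  : 1
PUSH -5 : 1 -5
ADD     : -4
PUSH 3  : -4 3
DIV     : -1
DUP     : -1 -1
GT      : 0
NEG     : 0
PUSH 13 : 0 13
POP     : 0
PUSH -2 : 0 -2
OVER    : 0 -2 0
POP     : 0 -2
OVER    : 0 -2 0
SWAP    : 0 0 -2
OVER    : 0 0 -2 0
ROT     : 0 -2 0 0
SUB     : 0 -2 0
DUP     : 0 -2 0 0
STORE 0 : 0 -2 0
STORE 0 : 0 -2
POP     : 0
PUSH 0  : 0 0

0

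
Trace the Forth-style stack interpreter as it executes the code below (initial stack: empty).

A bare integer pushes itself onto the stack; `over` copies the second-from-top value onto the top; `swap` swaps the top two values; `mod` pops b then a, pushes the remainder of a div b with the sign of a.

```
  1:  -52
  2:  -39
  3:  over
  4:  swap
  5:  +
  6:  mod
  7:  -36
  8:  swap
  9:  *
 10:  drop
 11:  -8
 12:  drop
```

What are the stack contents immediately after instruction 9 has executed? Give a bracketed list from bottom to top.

[1872]

-52  : -52
-39  : -52 -39
over : -52 -39 -52
swap : -52 -52 -39
+    : -52 -91
mod  : -52
-36  : -52 -36
swap : -36 -52
*    : 1872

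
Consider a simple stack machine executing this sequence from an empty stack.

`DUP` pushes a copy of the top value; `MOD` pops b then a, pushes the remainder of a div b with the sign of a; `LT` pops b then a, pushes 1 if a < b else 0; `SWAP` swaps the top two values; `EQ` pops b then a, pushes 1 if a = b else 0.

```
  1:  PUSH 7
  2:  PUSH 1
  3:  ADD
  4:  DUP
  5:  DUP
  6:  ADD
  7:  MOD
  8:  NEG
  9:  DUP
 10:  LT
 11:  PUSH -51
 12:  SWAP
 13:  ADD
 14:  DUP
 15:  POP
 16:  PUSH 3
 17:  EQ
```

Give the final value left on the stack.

PUSH 7   -> 7
PUSH 1   -> 7 1
ADD      -> 8
DUP      -> 8 8
DUP      -> 8 8 8
ADD      -> 8 16
MOD      -> 8
NEG      -> -8
DUP      -> -8 -8
LT       -> 0
PUSH -51 -> 0 -51
SWAP     -> -51 0
ADD      -> -51
DUP      -> -51 -51
POP      -> -51
PUSH 3   -> -51 3
EQ       -> 0

0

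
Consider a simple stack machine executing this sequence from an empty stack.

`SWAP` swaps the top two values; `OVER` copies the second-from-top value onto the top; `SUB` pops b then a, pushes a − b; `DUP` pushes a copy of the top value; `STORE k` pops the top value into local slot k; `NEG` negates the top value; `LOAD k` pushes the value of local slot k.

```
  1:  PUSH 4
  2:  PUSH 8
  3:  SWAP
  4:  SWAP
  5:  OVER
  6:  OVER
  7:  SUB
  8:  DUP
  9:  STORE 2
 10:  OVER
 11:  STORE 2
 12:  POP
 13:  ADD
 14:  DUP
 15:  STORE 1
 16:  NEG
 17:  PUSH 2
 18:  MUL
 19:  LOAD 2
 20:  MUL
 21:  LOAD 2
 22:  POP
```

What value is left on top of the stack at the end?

PUSH 4  -> 4
PUSH 8  -> 4 8
SWAP    -> 8 4
SWAP    -> 4 8
OVER    -> 4 8 4
OVER    -> 4 8 4 8
SUB     -> 4 8 -4
DUP     -> 4 8 -4 -4
STORE 2 -> 4 8 -4
OVER    -> 4 8 -4 8
STORE 2 -> 4 8 -4
POP     -> 4 8
ADD     -> 12
DUP     -> 12 12
STORE 1 -> 12
NEG     -> -12
PUSH 2  -> -12 2
MUL     -> -24
LOAD 2  -> -24 8
MUL     -> -192
LOAD 2  -> -192 8
POP     -> -192

-192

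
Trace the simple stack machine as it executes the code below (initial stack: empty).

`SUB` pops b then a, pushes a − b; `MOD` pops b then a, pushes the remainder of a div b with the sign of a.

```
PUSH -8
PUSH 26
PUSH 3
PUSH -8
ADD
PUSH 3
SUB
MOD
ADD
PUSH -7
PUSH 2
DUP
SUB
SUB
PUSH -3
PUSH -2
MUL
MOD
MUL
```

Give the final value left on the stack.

PUSH -8 -> -8
PUSH 26 -> -8 26
PUSH 3  -> -8 26 3
PUSH -8 -> -8 26 3 -8
ADD     -> -8 26 -5
PUSH 3  -> -8 26 -5 3
SUB     -> -8 26 -8
MOD     -> -8 2
ADD     -> -6
PUSH -7 -> -6 -7
PUSH 2  -> -6 -7 2
DUP     -> -6 -7 2 2
SUB     -> -6 -7 0
SUB     -> -6 -7
PUSH -3 -> -6 -7 -3
PUSH -2 -> -6 -7 -3 -2
MUL     -> -6 -7 6
MOD     -> -6 -1
MUL     -> 6

6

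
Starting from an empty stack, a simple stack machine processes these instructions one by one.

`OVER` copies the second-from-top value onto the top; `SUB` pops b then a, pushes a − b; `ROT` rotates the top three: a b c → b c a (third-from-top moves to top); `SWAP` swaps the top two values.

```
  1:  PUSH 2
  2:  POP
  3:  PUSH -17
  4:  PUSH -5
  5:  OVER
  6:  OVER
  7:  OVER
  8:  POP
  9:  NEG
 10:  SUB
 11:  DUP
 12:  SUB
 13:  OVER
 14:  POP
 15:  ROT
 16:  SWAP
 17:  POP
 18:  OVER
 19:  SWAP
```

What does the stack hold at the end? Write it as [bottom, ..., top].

[-5, -5, -17]

PUSH 2    [2]
POP       []
PUSH -17  [-17]
PUSH -5   [-17, -5]
OVER      [-17, -5, -17]
OVER      [-17, -5, -17, -5]
OVER      [-17, -5, -17, -5, -17]
POP       [-17, -5, -17, -5]
NEG       [-17, -5, -17, 5]
SUB       [-17, -5, -22]
DUP       [-17, -5, -22, -22]
SUB       [-17, -5, 0]
OVER      [-17, -5, 0, -5]
POP       [-17, -5, 0]
ROT       [-5, 0, -17]
SWAP      [-5, -17, 0]
POP       [-5, -17]
OVER      [-5, -17, -5]
SWAP      [-5, -5, -17]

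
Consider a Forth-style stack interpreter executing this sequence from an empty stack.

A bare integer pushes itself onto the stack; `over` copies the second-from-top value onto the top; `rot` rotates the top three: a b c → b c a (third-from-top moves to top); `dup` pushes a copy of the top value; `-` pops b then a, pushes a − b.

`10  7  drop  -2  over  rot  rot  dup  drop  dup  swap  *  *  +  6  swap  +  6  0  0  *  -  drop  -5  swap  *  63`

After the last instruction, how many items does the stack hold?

10   → [10]
7    → [10, 7]
drop → [10]
-2   → [10, -2]
over → [10, -2, 10]
rot  → [-2, 10, 10]
rot  → [10, 10, -2]
dup  → [10, 10, -2, -2]
drop → [10, 10, -2]
dup  → [10, 10, -2, -2]
swap → [10, 10, -2, -2]
*    → [10, 10, 4]
*    → [10, 40]
+    → [50]
6    → [50, 6]
swap → [6, 50]
+    → [56]
6    → [56, 6]
0    → [56, 6, 0]
0    → [56, 6, 0, 0]
*    → [56, 6, 0]
-    → [56, 6]
drop → [56]
-5   → [56, -5]
swap → [-5, 56]
*    → [-280]
63   → [-280, 63]

2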